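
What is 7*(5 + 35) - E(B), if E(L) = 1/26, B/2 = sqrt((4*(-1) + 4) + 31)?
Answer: 7279/26 ≈ 279.96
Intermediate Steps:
B = 2*sqrt(31) (B = 2*sqrt((4*(-1) + 4) + 31) = 2*sqrt((-4 + 4) + 31) = 2*sqrt(0 + 31) = 2*sqrt(31) ≈ 11.136)
E(L) = 1/26
7*(5 + 35) - E(B) = 7*(5 + 35) - 1*1/26 = 7*40 - 1/26 = 280 - 1/26 = 7279/26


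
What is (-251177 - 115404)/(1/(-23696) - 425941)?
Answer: 8686503376/10093097937 ≈ 0.86064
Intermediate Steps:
(-251177 - 115404)/(1/(-23696) - 425941) = -366581/(-1/23696 - 425941) = -366581/(-10093097937/23696) = -366581*(-23696/10093097937) = 8686503376/10093097937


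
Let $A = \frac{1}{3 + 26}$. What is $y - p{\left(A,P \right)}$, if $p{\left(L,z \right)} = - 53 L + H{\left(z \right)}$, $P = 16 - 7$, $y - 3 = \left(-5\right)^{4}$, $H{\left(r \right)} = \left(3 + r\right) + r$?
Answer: $\frac{17656}{29} \approx 608.83$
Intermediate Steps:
$H{\left(r \right)} = 3 + 2 r$
$y = 628$ ($y = 3 + \left(-5\right)^{4} = 3 + 625 = 628$)
$P = 9$
$A = \frac{1}{29} \approx 0.034483$
$p{\left(L,z \right)} = 3 - 53 L + 2 z$ ($p{\left(L,z \right)} = - 53 L + \left(3 + 2 z\right) = 3 - 53 L + 2 z$)
$y - p{\left(A,P \right)} = 628 - \left(3 - \frac{53}{29} + 2 \cdot 9\right) = 628 - \left(3 - \frac{53}{29} + 18\right) = 628 - \frac{556}{29} = \frac{17656}{29}$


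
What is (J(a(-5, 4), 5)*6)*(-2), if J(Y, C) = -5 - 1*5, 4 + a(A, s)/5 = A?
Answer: 120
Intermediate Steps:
a(A, s) = -20 + 5*A
J(Y, C) = -10 (J(Y, C) = -5 - 5 = -10)
(J(a(-5, 4), 5)*6)*(-2) = -10*6*(-2) = -60*(-2) = 120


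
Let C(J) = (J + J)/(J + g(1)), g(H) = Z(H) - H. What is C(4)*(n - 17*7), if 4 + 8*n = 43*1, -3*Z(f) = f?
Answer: -2739/8 ≈ -342.38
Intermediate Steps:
Z(f) = -f/3
n = 39/8 (n = -½ + (43*1)/8 = -½ + (⅛)*43 = -½ + 43/8 = 39/8 ≈ 4.8750)
g(H) = -4*H/3 (g(H) = -H/3 - H = -4*H/3)
C(J) = 2*J/(-4/3 + J) (C(J) = (J + J)/(J - 4/3*1) = (2*J)/(J - 4/3) = (2*J)/(-4/3 + J) = 2*J/(-4/3 + J))
C(4)*(n - 17*7) = (6*4/(-4 + 3*4))*(39/8 - 17*7) = (6*4/(-4 + 12))*(39/8 - 119) = (6*4/8)*(-913/8) = (6*4*(⅛))*(-913/8) = 3*(-913/8) = -2739/8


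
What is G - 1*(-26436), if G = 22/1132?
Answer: 14962787/566 ≈ 26436.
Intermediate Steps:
G = 11/566 (G = (1/1132)*22 = 11/566 ≈ 0.019435)
G - 1*(-26436) = 11/566 - 1*(-26436) = 11/566 + 26436 = 14962787/566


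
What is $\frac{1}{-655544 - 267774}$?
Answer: $- \frac{1}{923318} \approx -1.083 \cdot 10^{-6}$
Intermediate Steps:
$\frac{1}{-655544 - 267774} = \frac{1}{-923318} = - \frac{1}{923318}$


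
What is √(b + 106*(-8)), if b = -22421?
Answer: I*√23269 ≈ 152.54*I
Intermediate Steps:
√(b + 106*(-8)) = √(-22421 + 106*(-8)) = √(-22421 - 848) = √(-23269) = I*√23269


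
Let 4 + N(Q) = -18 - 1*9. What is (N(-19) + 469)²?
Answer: 191844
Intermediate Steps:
N(Q) = -31 (N(Q) = -4 + (-18 - 1*9) = -4 + (-18 - 9) = -4 - 27 = -31)
(N(-19) + 469)² = (-31 + 469)² = 438² = 191844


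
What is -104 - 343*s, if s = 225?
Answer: -77279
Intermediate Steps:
-104 - 343*s = -104 - 343*225 = -104 - 77175 = -77279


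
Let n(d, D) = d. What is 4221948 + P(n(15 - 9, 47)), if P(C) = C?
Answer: 4221954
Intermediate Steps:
4221948 + P(n(15 - 9, 47)) = 4221948 + (15 - 9) = 4221948 + 6 = 4221954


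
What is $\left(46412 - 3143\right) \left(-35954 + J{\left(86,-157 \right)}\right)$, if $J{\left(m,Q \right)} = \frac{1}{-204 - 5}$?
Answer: $- \frac{325140011103}{209} \approx -1.5557 \cdot 10^{9}$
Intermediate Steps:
$J{\left(m,Q \right)} = - \frac{1}{209}$ ($J{\left(m,Q \right)} = \frac{1}{-209} = - \frac{1}{209}$)
$\left(46412 - 3143\right) \left(-35954 + J{\left(86,-157 \right)}\right) = \left(46412 - 3143\right) \left(-35954 - \frac{1}{209}\right) = 43269 \left(- \frac{7514387}{209}\right) = - \frac{325140011103}{209}$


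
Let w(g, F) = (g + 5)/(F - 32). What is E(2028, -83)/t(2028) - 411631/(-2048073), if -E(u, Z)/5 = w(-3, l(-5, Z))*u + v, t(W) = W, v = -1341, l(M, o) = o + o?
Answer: 162545784043/45688412484 ≈ 3.5577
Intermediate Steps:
l(M, o) = 2*o
w(g, F) = (5 + g)/(-32 + F)
E(u, Z) = 6705 - 10*u/(-32 + 2*Z) (E(u, Z) = -5*(((5 - 3)/(-32 + 2*Z))*u - 1341) = -5*((2/(-32 + 2*Z))*u - 1341) = -5*(2*u/(-32 + 2*Z) - 1341) = -5*(-1341 + 2*u/(-32 + 2*Z)) = 6705 - 10*u/(-32 + 2*Z))
E(2028, -83)/t(2028) - 411631/(-2048073) = (5*(-21456 - 1*2028 + 1341*(-83))/(-16 - 83))/2028 - 411631/(-2048073) = (5*(-21456 - 2028 - 111303)/(-99))*(1/2028) - 411631*(-1/2048073) = (5*(-1/99)*(-134787))*(1/2028) + 411631/2048073 = (224645/33)*(1/2028) + 411631/2048073 = 224645/66924 + 411631/2048073 = 162545784043/45688412484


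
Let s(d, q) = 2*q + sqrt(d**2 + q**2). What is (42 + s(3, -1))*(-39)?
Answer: -1560 - 39*sqrt(10) ≈ -1683.3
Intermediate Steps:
s(d, q) = sqrt(d**2 + q**2) + 2*q
(42 + s(3, -1))*(-39) = (42 + (sqrt(3**2 + (-1)**2) + 2*(-1)))*(-39) = (42 + (sqrt(9 + 1) - 2))*(-39) = (42 + (sqrt(10) - 2))*(-39) = (42 + (-2 + sqrt(10)))*(-39) = (40 + sqrt(10))*(-39) = -1560 - 39*sqrt(10)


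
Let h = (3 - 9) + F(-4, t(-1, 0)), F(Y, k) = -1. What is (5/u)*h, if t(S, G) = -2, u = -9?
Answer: 35/9 ≈ 3.8889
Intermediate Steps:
h = -7 (h = (3 - 9) - 1 = -6 - 1 = -7)
(5/u)*h = (5/(-9))*(-7) = (5*(-⅑))*(-7) = -5/9*(-7) = 35/9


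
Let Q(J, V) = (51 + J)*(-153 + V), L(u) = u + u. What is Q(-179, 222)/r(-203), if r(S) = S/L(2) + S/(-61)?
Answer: 718336/3857 ≈ 186.24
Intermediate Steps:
L(u) = 2*u
Q(J, V) = (-153 + V)*(51 + J)
r(S) = 57*S/244 (r(S) = S/((2*2)) + S/(-61) = S/4 + S*(-1/61) = S*(¼) - S/61 = S/4 - S/61 = 57*S/244)
Q(-179, 222)/r(-203) = (-7803 - 153*(-179) + 51*222 - 179*222)/(((57/244)*(-203))) = (-7803 + 27387 + 11322 - 39738)/(-11571/244) = -8832*(-244/11571) = 718336/3857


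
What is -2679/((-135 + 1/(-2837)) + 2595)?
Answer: -7600323/6979019 ≈ -1.0890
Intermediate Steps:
-2679/((-135 + 1/(-2837)) + 2595) = -2679/((-135 - 1/2837) + 2595) = -2679/(-382996/2837 + 2595) = -2679/6979019/2837 = -2679*2837/6979019 = -7600323/6979019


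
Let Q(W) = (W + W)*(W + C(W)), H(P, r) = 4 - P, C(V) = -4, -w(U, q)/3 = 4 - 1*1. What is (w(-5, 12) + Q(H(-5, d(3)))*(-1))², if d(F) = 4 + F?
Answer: 9801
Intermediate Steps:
w(U, q) = -9 (w(U, q) = -3*(4 - 1*1) = -3*(4 - 1) = -3*3 = -9)
Q(W) = 2*W*(-4 + W) (Q(W) = (W + W)*(W - 4) = (2*W)*(-4 + W) = 2*W*(-4 + W))
(w(-5, 12) + Q(H(-5, d(3)))*(-1))² = (-9 + (2*(4 - 1*(-5))*(-4 + (4 - 1*(-5))))*(-1))² = (-9 + (2*(4 + 5)*(-4 + (4 + 5)))*(-1))² = (-9 + (2*9*(-4 + 9))*(-1))² = (-9 + (2*9*5)*(-1))² = (-9 + 90*(-1))² = (-9 - 90)² = (-99)² = 9801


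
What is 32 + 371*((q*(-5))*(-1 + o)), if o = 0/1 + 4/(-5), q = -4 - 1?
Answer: -16663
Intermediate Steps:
q = -5
o = -4/5 (o = 0*1 + 4*(-1/5) = 0 - 4/5 = -4/5 ≈ -0.80000)
32 + 371*((q*(-5))*(-1 + o)) = 32 + 371*((-5*(-5))*(-1 - 4/5)) = 32 + 371*(25*(-9/5)) = 32 + 371*(-45) = 32 - 16695 = -16663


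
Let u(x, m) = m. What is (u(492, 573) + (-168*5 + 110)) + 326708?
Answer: 326551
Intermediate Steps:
(u(492, 573) + (-168*5 + 110)) + 326708 = (573 + (-168*5 + 110)) + 326708 = (573 + (-840 + 110)) + 326708 = (573 - 730) + 326708 = -157 + 326708 = 326551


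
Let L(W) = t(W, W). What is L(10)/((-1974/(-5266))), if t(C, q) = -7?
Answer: -2633/141 ≈ -18.674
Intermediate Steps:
L(W) = -7
L(10)/((-1974/(-5266))) = -7/((-1974/(-5266))) = -7/((-1974*(-1/5266))) = -7/987/2633 = -7*2633/987 = -2633/141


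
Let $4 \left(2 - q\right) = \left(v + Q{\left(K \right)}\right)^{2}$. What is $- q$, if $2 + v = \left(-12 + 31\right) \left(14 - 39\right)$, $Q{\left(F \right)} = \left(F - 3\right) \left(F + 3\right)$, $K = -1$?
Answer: $\frac{235217}{4} \approx 58804.0$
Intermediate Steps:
$Q{\left(F \right)} = \left(-3 + F\right) \left(3 + F\right)$
$v = -477$ ($v = -2 + \left(-12 + 31\right) \left(14 - 39\right) = -2 + 19 \left(-25\right) = -2 - 475 = -477$)
$q = - \frac{235217}{4}$ ($q = 2 - \frac{\left(-477 - \left(9 - \left(-1\right)^{2}\right)\right)^{2}}{4} = 2 - \frac{\left(-477 + \left(-9 + 1\right)\right)^{2}}{4} = 2 - \frac{\left(-477 - 8\right)^{2}}{4} = 2 - \frac{\left(-485\right)^{2}}{4} = 2 - \frac{235225}{4} = - \frac{235217}{4} \approx -58804.0$)
$- q = \left(-1\right) \left(- \frac{235217}{4}\right) = \frac{235217}{4}$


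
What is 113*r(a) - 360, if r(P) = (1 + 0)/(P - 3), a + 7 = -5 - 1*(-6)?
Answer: -3353/9 ≈ -372.56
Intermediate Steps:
a = -6 (a = -7 + (-5 - 1*(-6)) = -7 + (-5 + 6) = -7 + 1 = -6)
r(P) = 1/(-3 + P)
113*r(a) - 360 = 113/(-3 - 6) - 360 = 113/(-9) - 360 = 113*(-⅑) - 360 = -113/9 - 360 = -3353/9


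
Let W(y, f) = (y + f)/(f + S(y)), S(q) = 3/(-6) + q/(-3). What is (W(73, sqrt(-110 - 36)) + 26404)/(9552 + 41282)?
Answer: 362457311/697874569 - 1761*I*sqrt(146)/697874569 ≈ 0.51937 - 3.049e-5*I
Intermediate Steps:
S(q) = -1/2 - q/3 (S(q) = 3*(-1/6) + q*(-1/3) = -1/2 - q/3)
W(y, f) = (f + y)/(-1/2 + f - y/3) (W(y, f) = (y + f)/(f + (-1/2 - y/3)) = (f + y)/(-1/2 + f - y/3))
(W(73, sqrt(-110 - 36)) + 26404)/(9552 + 41282) = (6*(-sqrt(-110 - 36) - 1*73)/(3 - 6*sqrt(-110 - 36) + 2*73) + 26404)/(9552 + 41282) = (6*(-sqrt(-146) - 73)/(3 - 6*I*sqrt(146) + 146) + 26404)/50834 = (6*(-I*sqrt(146) - 73)/(3 - 6*I*sqrt(146) + 146) + 26404)*(1/50834) = (6*(-73 - I*sqrt(146))/(149 - 6*I*sqrt(146)) + 26404)*(1/50834) = (26404 + 6*(-73 - I*sqrt(146))/(149 - 6*I*sqrt(146)))*(1/50834) = 1886/3631 + 3*(-73 - I*sqrt(146))/(25417*(149 - 6*I*sqrt(146)))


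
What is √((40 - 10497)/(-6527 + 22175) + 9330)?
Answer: √142773704574/3912 ≈ 96.589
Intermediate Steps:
√((40 - 10497)/(-6527 + 22175) + 9330) = √(-10457/15648 + 9330) = √(145985383/15648) = √142773704574/3912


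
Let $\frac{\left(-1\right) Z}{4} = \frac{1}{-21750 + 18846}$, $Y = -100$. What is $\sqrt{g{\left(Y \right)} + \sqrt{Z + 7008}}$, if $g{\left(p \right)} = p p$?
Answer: $\frac{\sqrt{43560000 + 66 \sqrt{30526854}}}{66} \approx 100.42$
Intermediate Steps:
$g{\left(p \right)} = p^{2}$
$Z = \frac{1}{726}$ ($Z = - \frac{4}{-21750 + 18846} = - \frac{4}{-2904} = \left(-4\right) \left(- \frac{1}{2904}\right) = \frac{1}{726} \approx 0.0013774$)
$\sqrt{g{\left(Y \right)} + \sqrt{Z + 7008}} = \sqrt{\left(-100\right)^{2} + \sqrt{\frac{1}{726} + 7008}} = \sqrt{10000 + \sqrt{\frac{5087809}{726}}} = \sqrt{10000 + \frac{\sqrt{30526854}}{66}}$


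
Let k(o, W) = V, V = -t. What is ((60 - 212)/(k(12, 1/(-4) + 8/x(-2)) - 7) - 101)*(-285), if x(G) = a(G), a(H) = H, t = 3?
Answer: 24453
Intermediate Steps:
x(G) = G
V = -3 (V = -1*3 = -3)
k(o, W) = -3
((60 - 212)/(k(12, 1/(-4) + 8/x(-2)) - 7) - 101)*(-285) = ((60 - 212)/(-3 - 7) - 101)*(-285) = (-152/(-10) - 101)*(-285) = (-152*(-1/10) - 101)*(-285) = (76/5 - 101)*(-285) = -429/5*(-285) = 24453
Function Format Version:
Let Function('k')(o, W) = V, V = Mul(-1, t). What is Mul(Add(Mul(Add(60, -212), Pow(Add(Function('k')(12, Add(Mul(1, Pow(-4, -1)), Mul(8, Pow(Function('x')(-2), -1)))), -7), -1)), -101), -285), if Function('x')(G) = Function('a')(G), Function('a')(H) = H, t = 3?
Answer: 24453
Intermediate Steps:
Function('x')(G) = G
V = -3 (V = Mul(-1, 3) = -3)
Function('k')(o, W) = -3
Mul(Add(Mul(Add(60, -212), Pow(Add(Function('k')(12, Add(Mul(1, Pow(-4, -1)), Mul(8, Pow(Function('x')(-2), -1)))), -7), -1)), -101), -285) = Mul(Add(Mul(Add(60, -212), Pow(Add(-3, -7), -1)), -101), -285) = Mul(Add(Mul(-152, Pow(-10, -1)), -101), -285) = Mul(Add(Mul(-152, Rational(-1, 10)), -101), -285) = Mul(Add(Rational(76, 5), -101), -285) = Mul(Rational(-429, 5), -285) = 24453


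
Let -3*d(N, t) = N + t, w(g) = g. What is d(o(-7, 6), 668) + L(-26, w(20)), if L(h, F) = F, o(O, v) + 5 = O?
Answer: -596/3 ≈ -198.67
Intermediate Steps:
o(O, v) = -5 + O
d(N, t) = -N/3 - t/3 (d(N, t) = -(N + t)/3 = -N/3 - t/3)
d(o(-7, 6), 668) + L(-26, w(20)) = (-(-5 - 7)/3 - 1/3*668) + 20 = (-1/3*(-12) - 668/3) + 20 = (4 - 668/3) + 20 = -656/3 + 20 = -596/3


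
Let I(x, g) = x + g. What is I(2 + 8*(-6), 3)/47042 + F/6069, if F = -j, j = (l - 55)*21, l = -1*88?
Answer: 156153/316166 ≈ 0.49390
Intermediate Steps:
l = -88
j = -3003 (j = (-88 - 55)*21 = -143*21 = -3003)
I(x, g) = g + x
F = 3003 (F = -1*(-3003) = 3003)
I(2 + 8*(-6), 3)/47042 + F/6069 = (3 + (2 + 8*(-6)))/47042 + 3003/6069 = (3 + (2 - 48))*(1/47042) + 3003*(1/6069) = (3 - 46)*(1/47042) + 143/289 = -43*1/47042 + 143/289 = -1/1094 + 143/289 = 156153/316166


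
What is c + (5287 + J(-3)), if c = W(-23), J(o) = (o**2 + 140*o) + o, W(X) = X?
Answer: 4850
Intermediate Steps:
J(o) = o**2 + 141*o
c = -23
c + (5287 + J(-3)) = -23 + (5287 - 3*(141 - 3)) = -23 + (5287 - 3*138) = -23 + (5287 - 414) = -23 + 4873 = 4850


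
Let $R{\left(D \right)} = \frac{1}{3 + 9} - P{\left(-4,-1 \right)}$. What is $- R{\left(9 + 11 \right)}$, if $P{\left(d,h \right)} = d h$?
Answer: $\frac{47}{12} \approx 3.9167$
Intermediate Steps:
$R{\left(D \right)} = - \frac{47}{12}$ ($R{\left(D \right)} = \frac{1}{3 + 9} - \left(-4\right) \left(-1\right) = \frac{1}{12} - 4 = - \frac{47}{12}$)
$- R{\left(9 + 11 \right)} = \left(-1\right) \left(- \frac{47}{12}\right) = \frac{47}{12}$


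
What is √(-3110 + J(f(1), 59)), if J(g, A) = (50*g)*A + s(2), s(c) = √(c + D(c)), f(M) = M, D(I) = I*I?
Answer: √(-160 + √6) ≈ 12.552*I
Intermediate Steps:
D(I) = I²
s(c) = √(c + c²)
J(g, A) = √6 + 50*A*g (J(g, A) = (50*g)*A + √(2*(1 + 2)) = 50*A*g + √(2*3) = 50*A*g + √6 = √6 + 50*A*g)
√(-3110 + J(f(1), 59)) = √(-3110 + (√6 + 50*59*1)) = √(-3110 + (√6 + 2950)) = √(-3110 + (2950 + √6)) = √(-160 + √6)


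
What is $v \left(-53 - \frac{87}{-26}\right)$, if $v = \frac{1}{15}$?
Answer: $- \frac{1291}{390} \approx -3.3103$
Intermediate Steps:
$v = \frac{1}{15} \approx 0.066667$
$v \left(-53 - \frac{87}{-26}\right) = \frac{-53 - \frac{87}{-26}}{15} = \frac{-53 - - \frac{87}{26}}{15} = \frac{-53 + \frac{87}{26}}{15} = \frac{1}{15} \left(- \frac{1291}{26}\right) = - \frac{1291}{390}$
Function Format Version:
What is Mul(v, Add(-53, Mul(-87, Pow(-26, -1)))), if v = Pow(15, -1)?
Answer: Rational(-1291, 390) ≈ -3.3103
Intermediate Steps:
v = Rational(1, 15) ≈ 0.066667
Mul(v, Add(-53, Mul(-87, Pow(-26, -1)))) = Mul(Rational(1, 15), Add(-53, Mul(-87, Pow(-26, -1)))) = Mul(Rational(1, 15), Add(-53, Mul(-87, Rational(-1, 26)))) = Mul(Rational(1, 15), Add(-53, Rational(87, 26))) = Mul(Rational(1, 15), Rational(-1291, 26)) = Rational(-1291, 390)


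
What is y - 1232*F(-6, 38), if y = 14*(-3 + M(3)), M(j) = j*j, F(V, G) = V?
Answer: 7476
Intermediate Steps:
M(j) = j²
y = 84 (y = 14*(-3 + 3²) = 14*(-3 + 9) = 14*6 = 84)
y - 1232*F(-6, 38) = 84 - 1232*(-6) = 84 + 7392 = 7476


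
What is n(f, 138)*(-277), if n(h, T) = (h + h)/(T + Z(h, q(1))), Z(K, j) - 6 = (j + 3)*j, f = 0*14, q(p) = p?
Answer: 0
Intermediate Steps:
f = 0
Z(K, j) = 6 + j*(3 + j) (Z(K, j) = 6 + (j + 3)*j = 6 + (3 + j)*j = 6 + j*(3 + j))
n(h, T) = 2*h/(10 + T) (n(h, T) = (h + h)/(T + (6 + 1**2 + 3*1)) = (2*h)/(T + (6 + 1 + 3)) = (2*h)/(T + 10) = (2*h)/(10 + T) = 2*h/(10 + T))
n(f, 138)*(-277) = (2*0/(10 + 138))*(-277) = (2*0/148)*(-277) = (2*0*(1/148))*(-277) = 0*(-277) = 0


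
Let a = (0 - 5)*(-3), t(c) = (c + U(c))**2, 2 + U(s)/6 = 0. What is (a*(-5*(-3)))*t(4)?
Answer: 14400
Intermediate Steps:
U(s) = -12 (U(s) = -12 + 6*0 = -12 + 0 = -12)
t(c) = (-12 + c)**2 (t(c) = (c - 12)**2 = (-12 + c)**2)
a = 15 (a = -5*(-3) = 15)
(a*(-5*(-3)))*t(4) = (15*(-5*(-3)))*(-12 + 4)**2 = (15*15)*(-8)**2 = 225*64 = 14400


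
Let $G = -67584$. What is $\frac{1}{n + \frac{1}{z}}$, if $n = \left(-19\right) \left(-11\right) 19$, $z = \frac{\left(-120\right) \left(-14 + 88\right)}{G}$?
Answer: $\frac{185}{736043} \approx 0.00025134$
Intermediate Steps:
$z = \frac{185}{1408}$ ($z = \frac{\left(-120\right) \left(-14 + 88\right)}{-67584} = \left(-120\right) 74 \left(- \frac{1}{67584}\right) = \left(-8880\right) \left(- \frac{1}{67584}\right) = \frac{185}{1408} \approx 0.13139$)
$n = 3971$ ($n = 209 \cdot 19 = 3971$)
$\frac{1}{n + \frac{1}{z}} = \frac{1}{3971 + \frac{1}{\frac{185}{1408}}} = \frac{1}{3971 + \frac{1408}{185}} = \frac{1}{\frac{736043}{185}} = \frac{185}{736043}$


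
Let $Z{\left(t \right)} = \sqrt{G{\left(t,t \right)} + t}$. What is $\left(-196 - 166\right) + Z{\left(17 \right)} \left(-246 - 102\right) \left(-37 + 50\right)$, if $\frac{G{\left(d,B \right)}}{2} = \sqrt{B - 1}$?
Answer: $-22982$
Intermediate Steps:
$G{\left(d,B \right)} = 2 \sqrt{-1 + B}$ ($G{\left(d,B \right)} = 2 \sqrt{B - 1} = 2 \sqrt{-1 + B}$)
$Z{\left(t \right)} = \sqrt{t + 2 \sqrt{-1 + t}}$ ($Z{\left(t \right)} = \sqrt{2 \sqrt{-1 + t} + t} = \sqrt{t + 2 \sqrt{-1 + t}}$)
$\left(-196 - 166\right) + Z{\left(17 \right)} \left(-246 - 102\right) \left(-37 + 50\right) = \left(-196 - 166\right) + \sqrt{17 + 2 \sqrt{-1 + 17}} \left(-246 - 102\right) \left(-37 + 50\right) = \left(-196 - 166\right) + \sqrt{17 + 2 \sqrt{16}} \left(-246 - 102\right) 13 = -362 + \sqrt{17 + 2 \cdot 4} \left(-246 - 102\right) 13 = -362 + \sqrt{17 + 8} \left(\left(-348\right) 13\right) = -362 + \sqrt{25} \left(-4524\right) = -362 + 5 \left(-4524\right) = -362 - 22620 = -22982$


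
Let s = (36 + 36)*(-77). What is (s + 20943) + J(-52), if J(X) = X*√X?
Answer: 15399 - 104*I*√13 ≈ 15399.0 - 374.98*I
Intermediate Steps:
s = -5544 (s = 72*(-77) = -5544)
J(X) = X^(3/2)
(s + 20943) + J(-52) = (-5544 + 20943) + (-52)^(3/2) = 15399 - 104*I*√13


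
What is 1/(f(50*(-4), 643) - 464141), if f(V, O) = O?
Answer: -1/463498 ≈ -2.1575e-6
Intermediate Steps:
1/(f(50*(-4), 643) - 464141) = 1/(643 - 464141) = 1/(-463498) = -1/463498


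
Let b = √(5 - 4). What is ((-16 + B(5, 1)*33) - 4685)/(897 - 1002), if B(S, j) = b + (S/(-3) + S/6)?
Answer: 9391/210 ≈ 44.719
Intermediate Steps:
b = 1 (b = √1 = 1)
B(S, j) = 1 - S/6 (B(S, j) = 1 + (S/(-3) + S/6) = 1 + (S*(-⅓) + S*(⅙)) = 1 + (-S/3 + S/6) = 1 - S/6)
((-16 + B(5, 1)*33) - 4685)/(897 - 1002) = ((-16 + (1 - ⅙*5)*33) - 4685)/(897 - 1002) = ((-16 + (1 - ⅚)*33) - 4685)/(-105) = ((-16 + (⅙)*33) - 4685)*(-1/105) = ((-16 + 11/2) - 4685)*(-1/105) = (-21/2 - 4685)*(-1/105) = -9391/2*(-1/105) = 9391/210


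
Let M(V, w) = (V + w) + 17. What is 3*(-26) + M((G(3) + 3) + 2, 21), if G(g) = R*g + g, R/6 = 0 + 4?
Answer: 40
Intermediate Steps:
R = 24 (R = 6*(0 + 4) = 6*4 = 24)
G(g) = 25*g (G(g) = 24*g + g = 25*g)
M(V, w) = 17 + V + w
3*(-26) + M((G(3) + 3) + 2, 21) = 3*(-26) + (17 + ((25*3 + 3) + 2) + 21) = -78 + (17 + ((75 + 3) + 2) + 21) = -78 + (17 + (78 + 2) + 21) = -78 + (17 + 80 + 21) = -78 + 118 = 40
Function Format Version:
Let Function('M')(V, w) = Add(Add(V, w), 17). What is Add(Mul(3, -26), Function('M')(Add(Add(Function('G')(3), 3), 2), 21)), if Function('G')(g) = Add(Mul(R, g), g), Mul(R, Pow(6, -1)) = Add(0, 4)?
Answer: 40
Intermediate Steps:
R = 24 (R = Mul(6, Add(0, 4)) = Mul(6, 4) = 24)
Function('G')(g) = Mul(25, g) (Function('G')(g) = Add(Mul(24, g), g) = Mul(25, g))
Function('M')(V, w) = Add(17, V, w)
Add(Mul(3, -26), Function('M')(Add(Add(Function('G')(3), 3), 2), 21)) = Add(Mul(3, -26), Add(17, Add(Add(Mul(25, 3), 3), 2), 21)) = Add(-78, Add(17, Add(Add(75, 3), 2), 21)) = Add(-78, Add(17, Add(78, 2), 21)) = Add(-78, Add(17, 80, 21)) = Add(-78, 118) = 40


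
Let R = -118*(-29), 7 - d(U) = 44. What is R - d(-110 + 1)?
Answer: 3459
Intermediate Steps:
d(U) = -37 (d(U) = 7 - 1*44 = 7 - 44 = -37)
R = 3422
R - d(-110 + 1) = 3422 - 1*(-37) = 3422 + 37 = 3459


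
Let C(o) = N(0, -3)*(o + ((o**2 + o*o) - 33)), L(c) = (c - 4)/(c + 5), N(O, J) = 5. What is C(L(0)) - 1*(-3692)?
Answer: 17647/5 ≈ 3529.4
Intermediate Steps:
L(c) = (-4 + c)/(5 + c)
C(o) = -165 + 5*o + 10*o**2 (C(o) = 5*(o + ((o**2 + o*o) - 33)) = 5*(o + ((o**2 + o**2) - 33)) = 5*(o + (2*o**2 - 33)) = 5*(o + (-33 + 2*o**2)) = 5*(-33 + o + 2*o**2) = -165 + 5*o + 10*o**2)
C(L(0)) - 1*(-3692) = (-165 + 5*((-4 + 0)/(5 + 0)) + 10*((-4 + 0)/(5 + 0))**2) - 1*(-3692) = (-165 + 5*(-4/5) + 10*(-4/5)**2) + 3692 = (-165 - 4 + 10*(16/25)) + 3692 = (-165 - 4 + 32/5) + 3692 = -813/5 + 3692 = 17647/5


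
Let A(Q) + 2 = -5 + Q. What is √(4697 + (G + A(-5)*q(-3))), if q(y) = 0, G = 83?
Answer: 2*√1195 ≈ 69.138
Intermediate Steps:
A(Q) = -7 + Q (A(Q) = -2 + (-5 + Q) = -7 + Q)
√(4697 + (G + A(-5)*q(-3))) = √(4697 + (83 + (-7 - 5)*0)) = √(4697 + (83 - 12*0)) = √(4697 + (83 + 0)) = √(4697 + 83) = √4780 = 2*√1195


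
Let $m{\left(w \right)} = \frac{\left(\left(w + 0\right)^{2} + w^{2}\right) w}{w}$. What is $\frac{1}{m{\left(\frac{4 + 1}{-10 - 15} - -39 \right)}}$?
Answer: $\frac{25}{75272} \approx 0.00033213$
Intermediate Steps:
$m{\left(w \right)} = 2 w^{2}$ ($m{\left(w \right)} = \frac{\left(w^{2} + w^{2}\right) w}{w} = \frac{2 w^{2} w}{w} = \frac{2 w^{3}}{w} = 2 w^{2}$)
$\frac{1}{m{\left(\frac{4 + 1}{-10 - 15} - -39 \right)}} = \frac{1}{2 \left(\frac{4 + 1}{-10 - 15} - -39\right)^{2}} = \frac{1}{2 \left(\frac{5}{-25} + 39\right)^{2}} = \frac{1}{2 \left(5 \left(- \frac{1}{25}\right) + 39\right)^{2}} = \frac{1}{2 \left(- \frac{1}{5} + 39\right)^{2}} = \frac{1}{2 \left(\frac{194}{5}\right)^{2}} = \frac{1}{2 \cdot \frac{37636}{25}} = \frac{1}{\frac{75272}{25}} = \frac{25}{75272}$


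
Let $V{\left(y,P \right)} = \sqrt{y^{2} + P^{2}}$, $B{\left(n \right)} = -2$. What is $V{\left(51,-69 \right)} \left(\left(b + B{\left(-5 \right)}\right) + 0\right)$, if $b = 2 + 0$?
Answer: $0$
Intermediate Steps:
$b = 2$
$V{\left(y,P \right)} = \sqrt{P^{2} + y^{2}}$
$V{\left(51,-69 \right)} \left(\left(b + B{\left(-5 \right)}\right) + 0\right) = \sqrt{\left(-69\right)^{2} + 51^{2}} \left(\left(2 - 2\right) + 0\right) = \sqrt{4761 + 2601} \left(0 + 0\right) = \sqrt{7362} \cdot 0 = 3 \sqrt{818} \cdot 0 = 0$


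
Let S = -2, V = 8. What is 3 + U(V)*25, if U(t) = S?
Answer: -47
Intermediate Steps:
U(t) = -2
3 + U(V)*25 = 3 - 2*25 = 3 - 50 = -47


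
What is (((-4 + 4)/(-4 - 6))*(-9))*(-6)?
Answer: 0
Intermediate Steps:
(((-4 + 4)/(-4 - 6))*(-9))*(-6) = ((0/(-10))*(-9))*(-6) = ((0*(-⅒))*(-9))*(-6) = (0*(-9))*(-6) = 0*(-6) = 0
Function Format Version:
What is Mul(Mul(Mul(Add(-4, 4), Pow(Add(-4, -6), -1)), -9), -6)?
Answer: 0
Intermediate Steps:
Mul(Mul(Mul(Add(-4, 4), Pow(Add(-4, -6), -1)), -9), -6) = Mul(Mul(Mul(0, Pow(-10, -1)), -9), -6) = Mul(Mul(Mul(0, Rational(-1, 10)), -9), -6) = Mul(Mul(0, -9), -6) = Mul(0, -6) = 0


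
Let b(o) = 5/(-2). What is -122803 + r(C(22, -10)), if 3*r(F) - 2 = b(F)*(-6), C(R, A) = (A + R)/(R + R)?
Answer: -368392/3 ≈ -1.2280e+5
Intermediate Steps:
b(o) = -5/2 (b(o) = 5*(-½) = -5/2)
C(R, A) = (A + R)/(2*R) (C(R, A) = (A + R)/((2*R)) = (A + R)*(1/(2*R)) = (A + R)/(2*R))
r(F) = 17/3 (r(F) = ⅔ + (-5/2*(-6))/3 = ⅔ + (⅓)*15 = ⅔ + 5 = 17/3)
-122803 + r(C(22, -10)) = -122803 + 17/3 = -368392/3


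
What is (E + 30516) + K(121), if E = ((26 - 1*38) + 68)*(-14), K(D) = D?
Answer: 29853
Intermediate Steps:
E = -784 (E = ((26 - 38) + 68)*(-14) = (-12 + 68)*(-14) = 56*(-14) = -784)
(E + 30516) + K(121) = (-784 + 30516) + 121 = 29732 + 121 = 29853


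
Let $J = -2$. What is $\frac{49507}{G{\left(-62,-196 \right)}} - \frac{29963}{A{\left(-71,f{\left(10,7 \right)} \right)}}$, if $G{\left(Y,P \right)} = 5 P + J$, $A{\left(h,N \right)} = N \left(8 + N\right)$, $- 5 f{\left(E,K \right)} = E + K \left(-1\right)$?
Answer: $\frac{730096373}{109002} \approx 6698.0$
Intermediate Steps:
$f{\left(E,K \right)} = - \frac{E}{5} + \frac{K}{5}$ ($f{\left(E,K \right)} = - \frac{E + K \left(-1\right)}{5} = - \frac{E - K}{5} = - \frac{E}{5} + \frac{K}{5}$)
$G{\left(Y,P \right)} = -2 + 5 P$ ($G{\left(Y,P \right)} = 5 P - 2 = -2 + 5 P$)
$\frac{49507}{G{\left(-62,-196 \right)}} - \frac{29963}{A{\left(-71,f{\left(10,7 \right)} \right)}} = \frac{49507}{-2 + 5 \left(-196\right)} - \frac{29963}{\left(\left(- \frac{1}{5}\right) 10 + \frac{1}{5} \cdot 7\right) \left(8 + \left(\left(- \frac{1}{5}\right) 10 + \frac{1}{5} \cdot 7\right)\right)} = \frac{49507}{-2 - 980} - \frac{29963}{\left(-2 + \frac{7}{5}\right) \left(8 + \left(-2 + \frac{7}{5}\right)\right)} = \frac{49507}{-982} - \frac{29963}{\left(- \frac{3}{5}\right) \left(8 - \frac{3}{5}\right)} = 49507 \left(- \frac{1}{982}\right) - \frac{29963}{\left(- \frac{3}{5}\right) \frac{37}{5}} = - \frac{49507}{982} - \frac{29963}{- \frac{111}{25}} = - \frac{49507}{982} - - \frac{749075}{111} = - \frac{49507}{982} + \frac{749075}{111} = \frac{730096373}{109002}$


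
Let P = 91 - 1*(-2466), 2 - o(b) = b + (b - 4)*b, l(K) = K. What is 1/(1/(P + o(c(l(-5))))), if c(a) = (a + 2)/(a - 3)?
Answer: 163839/64 ≈ 2560.0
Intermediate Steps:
c(a) = (2 + a)/(-3 + a)
o(b) = 2 - b - b*(-4 + b) (o(b) = 2 - (b + (b - 4)*b) = 2 - (b + (-4 + b)*b) = 2 - (b + b*(-4 + b)) = 2 + (-b - b*(-4 + b)) = 2 - b - b*(-4 + b))
P = 2557 (P = 91 + 2466 = 2557)
1/(1/(P + o(c(l(-5))))) = 1/(1/(2557 + (2 - ((2 - 5)/(-3 - 5))² + 3*((2 - 5)/(-3 - 5))))) = 1/(1/(2557 + (2 - (-3/(-8))² + 3*(-3/(-8))))) = 1/(1/(2557 + (2 - (-⅛*(-3))² + 3*(-⅛*(-3))))) = 1/(1/(2557 + (2 - (3/8)² + 3*(3/8)))) = 1/(1/(2557 + (2 - 1*9/64 + 9/8))) = 1/(1/(2557 + (2 - 9/64 + 9/8))) = 1/(1/(2557 + 191/64)) = 1/(1/(163839/64)) = 1/(64/163839) = 163839/64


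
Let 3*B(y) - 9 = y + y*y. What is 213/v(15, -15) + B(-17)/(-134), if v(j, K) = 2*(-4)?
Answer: -43937/1608 ≈ -27.324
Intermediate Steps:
B(y) = 3 + y/3 + y²/3 (B(y) = 3 + (y + y*y)/3 = 3 + (y + y²)/3 = 3 + (y/3 + y²/3) = 3 + y/3 + y²/3)
v(j, K) = -8
213/v(15, -15) + B(-17)/(-134) = 213/(-8) + (3 + (⅓)*(-17) + (⅓)*(-17)²)/(-134) = 213*(-⅛) + (3 - 17/3 + (⅓)*289)*(-1/134) = -213/8 + (3 - 17/3 + 289/3)*(-1/134) = -213/8 + (281/3)*(-1/134) = -213/8 - 281/402 = -43937/1608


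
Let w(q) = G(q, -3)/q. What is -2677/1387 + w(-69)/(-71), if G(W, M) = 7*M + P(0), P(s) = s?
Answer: -4381250/2264971 ≈ -1.9344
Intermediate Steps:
G(W, M) = 7*M (G(W, M) = 7*M + 0 = 7*M)
w(q) = -21/q (w(q) = (7*(-3))/q = -21/q)
-2677/1387 + w(-69)/(-71) = -2677/1387 - 21/(-69)/(-71) = -2677*1/1387 - 21*(-1/69)*(-1/71) = -2677/1387 + (7/23)*(-1/71) = -2677/1387 - 7/1633 = -4381250/2264971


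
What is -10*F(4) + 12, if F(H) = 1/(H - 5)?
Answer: 22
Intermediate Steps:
F(H) = 1/(-5 + H)
-10*F(4) + 12 = -10/(-5 + 4) + 12 = -10/(-1) + 12 = -10*(-1) + 12 = 10 + 12 = 22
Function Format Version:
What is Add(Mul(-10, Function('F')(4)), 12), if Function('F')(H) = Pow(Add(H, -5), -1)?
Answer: 22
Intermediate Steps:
Function('F')(H) = Pow(Add(-5, H), -1)
Add(Mul(-10, Function('F')(4)), 12) = Add(Mul(-10, Pow(Add(-5, 4), -1)), 12) = Add(Mul(-10, Pow(-1, -1)), 12) = Add(Mul(-10, -1), 12) = Add(10, 12) = 22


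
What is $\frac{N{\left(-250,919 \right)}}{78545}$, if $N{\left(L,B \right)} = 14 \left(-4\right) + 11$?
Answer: $- \frac{9}{15709} \approx -0.00057292$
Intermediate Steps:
$N{\left(L,B \right)} = -45$ ($N{\left(L,B \right)} = -56 + 11 = -45$)
$\frac{N{\left(-250,919 \right)}}{78545} = - \frac{45}{78545} = \left(-45\right) \frac{1}{78545} = - \frac{9}{15709}$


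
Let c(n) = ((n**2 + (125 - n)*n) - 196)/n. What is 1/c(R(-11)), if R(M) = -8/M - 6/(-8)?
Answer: -65/499 ≈ -0.13026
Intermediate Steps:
R(M) = 3/4 - 8/M (R(M) = -8/M - 6*(-1/8) = -8/M + 3/4 = 3/4 - 8/M)
c(n) = (-196 + n**2 + n*(125 - n))/n (c(n) = ((n**2 + n*(125 - n)) - 196)/n = (-196 + n**2 + n*(125 - n))/n)
1/c(R(-11)) = 1/(125 - 196/(3/4 - 8/(-11))) = 1/(125 - 196/(3/4 - 8*(-1/11))) = 1/(125 - 196/(3/4 + 8/11)) = 1/(125 - 196/65/44) = 1/(125 - 196*44/65) = 1/(125 - 8624/65) = 1/(-499/65) = -65/499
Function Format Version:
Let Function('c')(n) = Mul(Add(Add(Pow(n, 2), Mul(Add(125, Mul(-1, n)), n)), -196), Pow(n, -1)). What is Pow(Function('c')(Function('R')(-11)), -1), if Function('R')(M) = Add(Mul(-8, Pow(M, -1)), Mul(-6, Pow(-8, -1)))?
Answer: Rational(-65, 499) ≈ -0.13026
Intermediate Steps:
Function('R')(M) = Add(Rational(3, 4), Mul(-8, Pow(M, -1))) (Function('R')(M) = Add(Mul(-8, Pow(M, -1)), Mul(-6, Rational(-1, 8))) = Add(Mul(-8, Pow(M, -1)), Rational(3, 4)) = Add(Rational(3, 4), Mul(-8, Pow(M, -1))))
Function('c')(n) = Mul(Pow(n, -1), Add(-196, Pow(n, 2), Mul(n, Add(125, Mul(-1, n))))) (Function('c')(n) = Mul(Add(Add(Pow(n, 2), Mul(n, Add(125, Mul(-1, n)))), -196), Pow(n, -1)) = Mul(Add(-196, Pow(n, 2), Mul(n, Add(125, Mul(-1, n)))), Pow(n, -1)) = Mul(Pow(n, -1), Add(-196, Pow(n, 2), Mul(n, Add(125, Mul(-1, n))))))
Pow(Function('c')(Function('R')(-11)), -1) = Pow(Add(125, Mul(-196, Pow(Add(Rational(3, 4), Mul(-8, Pow(-11, -1))), -1))), -1) = Pow(Add(125, Mul(-196, Pow(Add(Rational(3, 4), Mul(-8, Rational(-1, 11))), -1))), -1) = Pow(Add(125, Mul(-196, Pow(Add(Rational(3, 4), Rational(8, 11)), -1))), -1) = Pow(Add(125, Mul(-196, Pow(Rational(65, 44), -1))), -1) = Pow(Add(125, Mul(-196, Rational(44, 65))), -1) = Pow(Add(125, Rational(-8624, 65)), -1) = Pow(Rational(-499, 65), -1) = Rational(-65, 499)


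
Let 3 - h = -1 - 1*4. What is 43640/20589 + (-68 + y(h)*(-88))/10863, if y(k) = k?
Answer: 152722204/74552769 ≈ 2.0485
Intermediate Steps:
h = 8 (h = 3 - (-1 - 1*4) = 3 - (-1 - 4) = 3 - 1*(-5) = 3 + 5 = 8)
43640/20589 + (-68 + y(h)*(-88))/10863 = 43640/20589 + (-68 + 8*(-88))/10863 = 43640*(1/20589) + (-68 - 704)*(1/10863) = 43640/20589 - 772*1/10863 = 43640/20589 - 772/10863 = 152722204/74552769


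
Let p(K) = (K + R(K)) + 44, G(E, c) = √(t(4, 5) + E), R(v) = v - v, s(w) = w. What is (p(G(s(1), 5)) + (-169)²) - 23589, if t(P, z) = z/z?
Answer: 5016 + √2 ≈ 5017.4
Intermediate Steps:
R(v) = 0
t(P, z) = 1
G(E, c) = √(1 + E)
p(K) = 44 + K (p(K) = (K + 0) + 44 = K + 44 = 44 + K)
(p(G(s(1), 5)) + (-169)²) - 23589 = ((44 + √(1 + 1)) + (-169)²) - 23589 = ((44 + √2) + 28561) - 23589 = (28605 + √2) - 23589 = 5016 + √2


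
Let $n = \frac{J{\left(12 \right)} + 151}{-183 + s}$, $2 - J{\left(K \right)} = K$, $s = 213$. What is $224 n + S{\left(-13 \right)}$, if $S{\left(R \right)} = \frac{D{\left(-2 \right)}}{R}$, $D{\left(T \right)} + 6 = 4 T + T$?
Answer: $\frac{68512}{65} \approx 1054.0$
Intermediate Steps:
$D{\left(T \right)} = -6 + 5 T$ ($D{\left(T \right)} = -6 + \left(4 T + T\right) = -6 + 5 T$)
$J{\left(K \right)} = 2 - K$
$S{\left(R \right)} = - \frac{16}{R}$ ($S{\left(R \right)} = \frac{-6 + 5 \left(-2\right)}{R} = \frac{-6 - 10}{R} = - \frac{16}{R}$)
$n = \frac{47}{10}$ ($n = \frac{\left(2 - 12\right) + 151}{-183 + 213} = \frac{\left(2 - 12\right) + 151}{30} = \left(-10 + 151\right) \frac{1}{30} = 141 \cdot \frac{1}{30} = \frac{47}{10} \approx 4.7$)
$224 n + S{\left(-13 \right)} = 224 \cdot \frac{47}{10} - \frac{16}{-13} = \frac{5264}{5} - - \frac{16}{13} = \frac{5264}{5} + \frac{16}{13} = \frac{68512}{65}$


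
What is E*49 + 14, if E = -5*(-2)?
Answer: 504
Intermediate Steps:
E = 10 (E = -1*(-10) = 10)
E*49 + 14 = 10*49 + 14 = 490 + 14 = 504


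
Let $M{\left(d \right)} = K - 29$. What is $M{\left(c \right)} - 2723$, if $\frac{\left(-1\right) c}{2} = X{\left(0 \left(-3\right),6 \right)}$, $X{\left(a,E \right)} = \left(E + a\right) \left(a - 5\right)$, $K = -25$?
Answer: $-2777$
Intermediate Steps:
$X{\left(a,E \right)} = \left(-5 + a\right) \left(E + a\right)$ ($X{\left(a,E \right)} = \left(E + a\right) \left(-5 + a\right) = \left(-5 + a\right) \left(E + a\right)$)
$c = 60$ ($c = - 2 \left(\left(0 \left(-3\right)\right)^{2} - 30 - 5 \cdot 0 \left(-3\right) + 6 \cdot 0 \left(-3\right)\right) = - 2 \left(0^{2} - 30 - 0 + 6 \cdot 0\right) = - 2 \left(0 - 30 + 0 + 0\right) = \left(-2\right) \left(-30\right) = 60$)
$M{\left(d \right)} = -54$ ($M{\left(d \right)} = -25 - 29 = -54$)
$M{\left(c \right)} - 2723 = -54 - 2723 = -2777$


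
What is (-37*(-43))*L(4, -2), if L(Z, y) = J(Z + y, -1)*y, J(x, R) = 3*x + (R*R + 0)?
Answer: -22274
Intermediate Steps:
J(x, R) = R² + 3*x (J(x, R) = 3*x + (R² + 0) = 3*x + R² = R² + 3*x)
L(Z, y) = y*(1 + 3*Z + 3*y) (L(Z, y) = ((-1)² + 3*(Z + y))*y = (1 + (3*Z + 3*y))*y = (1 + 3*Z + 3*y)*y = y*(1 + 3*Z + 3*y))
(-37*(-43))*L(4, -2) = (-37*(-43))*(-2*(1 + 3*4 + 3*(-2))) = 1591*(-2*(1 + 12 - 6)) = 1591*(-2*7) = 1591*(-14) = -22274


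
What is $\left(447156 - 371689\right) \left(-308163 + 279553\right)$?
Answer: $-2159110870$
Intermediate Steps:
$\left(447156 - 371689\right) \left(-308163 + 279553\right) = 75467 \left(-28610\right) = -2159110870$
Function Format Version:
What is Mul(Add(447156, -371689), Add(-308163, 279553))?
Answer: -2159110870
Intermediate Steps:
Mul(Add(447156, -371689), Add(-308163, 279553)) = Mul(75467, -28610) = -2159110870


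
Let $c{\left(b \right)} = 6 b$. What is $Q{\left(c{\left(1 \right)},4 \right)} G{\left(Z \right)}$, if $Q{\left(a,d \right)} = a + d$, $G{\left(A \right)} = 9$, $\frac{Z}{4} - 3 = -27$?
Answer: $90$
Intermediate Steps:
$Z = -96$ ($Z = 12 + 4 \left(-27\right) = 12 - 108 = -96$)
$Q{\left(c{\left(1 \right)},4 \right)} G{\left(Z \right)} = \left(6 \cdot 1 + 4\right) 9 = \left(6 + 4\right) 9 = 10 \cdot 9 = 90$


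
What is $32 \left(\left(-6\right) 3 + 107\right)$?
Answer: $2848$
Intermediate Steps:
$32 \left(\left(-6\right) 3 + 107\right) = 32 \left(-18 + 107\right) = 32 \cdot 89 = 2848$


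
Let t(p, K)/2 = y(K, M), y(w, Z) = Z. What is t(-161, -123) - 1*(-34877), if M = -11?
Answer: 34855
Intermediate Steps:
t(p, K) = -22 (t(p, K) = 2*(-11) = -22)
t(-161, -123) - 1*(-34877) = -22 - 1*(-34877) = -22 + 34877 = 34855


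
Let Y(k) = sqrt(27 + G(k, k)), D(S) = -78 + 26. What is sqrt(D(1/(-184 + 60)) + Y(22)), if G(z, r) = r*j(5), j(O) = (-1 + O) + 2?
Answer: sqrt(-52 + sqrt(159)) ≈ 6.2762*I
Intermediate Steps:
j(O) = 1 + O
D(S) = -52
G(z, r) = 6*r (G(z, r) = r*(1 + 5) = r*6 = 6*r)
Y(k) = sqrt(27 + 6*k)
sqrt(D(1/(-184 + 60)) + Y(22)) = sqrt(-52 + sqrt(27 + 6*22)) = sqrt(-52 + sqrt(27 + 132)) = sqrt(-52 + sqrt(159))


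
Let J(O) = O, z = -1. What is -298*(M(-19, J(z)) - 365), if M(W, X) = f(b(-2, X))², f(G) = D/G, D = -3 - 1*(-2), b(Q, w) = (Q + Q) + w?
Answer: 2718952/25 ≈ 1.0876e+5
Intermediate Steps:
b(Q, w) = w + 2*Q (b(Q, w) = 2*Q + w = w + 2*Q)
D = -1 (D = -3 + 2 = -1)
f(G) = -1/G
M(W, X) = (-4 + X)⁻² (M(W, X) = (-1/(X + 2*(-2)))² = (-1/(X - 4))² = (-1/(-4 + X))² = (-4 + X)⁻²)
-298*(M(-19, J(z)) - 365) = -298*((-4 - 1)⁻² - 365) = -298*((-5)⁻² - 365) = -298*(1/25 - 365) = -298*(-9124/25) = 2718952/25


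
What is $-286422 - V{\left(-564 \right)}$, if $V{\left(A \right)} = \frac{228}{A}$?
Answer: $- \frac{13461815}{47} \approx -2.8642 \cdot 10^{5}$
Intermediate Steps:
$-286422 - V{\left(-564 \right)} = -286422 - \frac{228}{-564} = -286422 - 228 \left(- \frac{1}{564}\right) = -286422 - - \frac{19}{47} = -286422 + \frac{19}{47} = - \frac{13461815}{47}$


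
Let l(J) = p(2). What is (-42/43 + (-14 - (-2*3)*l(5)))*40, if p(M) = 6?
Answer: 36160/43 ≈ 840.93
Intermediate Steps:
l(J) = 6
(-42/43 + (-14 - (-2*3)*l(5)))*40 = (-42/43 + (-14 - (-2*3)*6))*40 = (-42*1/43 + (-14 - (-6)*6))*40 = (-42/43 + (-14 - 1*(-36)))*40 = (-42/43 + (-14 + 36))*40 = (-42/43 + 22)*40 = (904/43)*40 = 36160/43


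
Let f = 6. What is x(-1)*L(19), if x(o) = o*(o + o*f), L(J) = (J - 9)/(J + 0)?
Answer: 70/19 ≈ 3.6842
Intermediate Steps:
L(J) = (-9 + J)/J
x(o) = 7*o² (x(o) = o*(o + o*6) = o*(o + 6*o) = o*(7*o) = 7*o²)
x(-1)*L(19) = (7*(-1)²)*((-9 + 19)/19) = (7*1)*((1/19)*10) = 7*(10/19) = 70/19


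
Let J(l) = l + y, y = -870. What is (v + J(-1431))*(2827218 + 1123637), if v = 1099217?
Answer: 4333756063180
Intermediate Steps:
J(l) = -870 + l (J(l) = l - 870 = -870 + l)
(v + J(-1431))*(2827218 + 1123637) = (1099217 + (-870 - 1431))*(2827218 + 1123637) = (1099217 - 2301)*3950855 = 1096916*3950855 = 4333756063180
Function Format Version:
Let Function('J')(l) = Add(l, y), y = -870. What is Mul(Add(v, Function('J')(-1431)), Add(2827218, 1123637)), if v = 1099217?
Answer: 4333756063180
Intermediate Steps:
Function('J')(l) = Add(-870, l) (Function('J')(l) = Add(l, -870) = Add(-870, l))
Mul(Add(v, Function('J')(-1431)), Add(2827218, 1123637)) = Mul(Add(1099217, Add(-870, -1431)), Add(2827218, 1123637)) = Mul(Add(1099217, -2301), 3950855) = Mul(1096916, 3950855) = 4333756063180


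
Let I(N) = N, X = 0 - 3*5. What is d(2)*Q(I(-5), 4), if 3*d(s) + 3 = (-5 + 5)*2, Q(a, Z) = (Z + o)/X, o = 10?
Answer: 14/15 ≈ 0.93333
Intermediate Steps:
X = -15 (X = 0 - 15 = -15)
Q(a, Z) = -⅔ - Z/15 (Q(a, Z) = (Z + 10)/(-15) = (10 + Z)*(-1/15) = -⅔ - Z/15)
d(s) = -1 (d(s) = -1 + ((-5 + 5)*2)/3 = -1 + (0*2)/3 = -1 + (⅓)*0 = -1 + 0 = -1)
d(2)*Q(I(-5), 4) = -(-⅔ - 1/15*4) = -(-⅔ - 4/15) = -1*(-14/15) = 14/15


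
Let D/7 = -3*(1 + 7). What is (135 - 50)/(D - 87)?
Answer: -⅓ ≈ -0.33333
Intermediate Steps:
D = -168 (D = 7*(-3*(1 + 7)) = 7*(-3*8) = 7*(-24) = -168)
(135 - 50)/(D - 87) = (135 - 50)/(-168 - 87) = 85/(-255) = -1/255*85 = -⅓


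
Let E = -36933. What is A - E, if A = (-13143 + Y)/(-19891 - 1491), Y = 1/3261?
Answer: 1287629572144/34863351 ≈ 36934.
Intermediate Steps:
Y = 1/3261 ≈ 0.00030665
A = 21429661/34863351 (A = (-13143 + 1/3261)/(-19891 - 1491) = -42859322/3261/(-21382) = -42859322/3261*(-1/21382) = 21429661/34863351 ≈ 0.61468)
A - E = 21429661/34863351 - 1*(-36933) = 21429661/34863351 + 36933 = 1287629572144/34863351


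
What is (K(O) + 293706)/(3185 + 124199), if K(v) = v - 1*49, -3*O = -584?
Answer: 881555/382152 ≈ 2.3068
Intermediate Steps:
O = 584/3 (O = -1/3*(-584) = 584/3 ≈ 194.67)
K(v) = -49 + v (K(v) = v - 49 = -49 + v)
(K(O) + 293706)/(3185 + 124199) = ((-49 + 584/3) + 293706)/(3185 + 124199) = (437/3 + 293706)/127384 = (881555/3)*(1/127384) = 881555/382152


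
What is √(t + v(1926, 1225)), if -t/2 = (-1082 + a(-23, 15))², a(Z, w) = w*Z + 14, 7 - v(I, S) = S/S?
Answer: 26*I*√5907 ≈ 1998.3*I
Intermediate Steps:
v(I, S) = 6 (v(I, S) = 7 - S/S = 7 - 1*1 = 7 - 1 = 6)
a(Z, w) = 14 + Z*w (a(Z, w) = Z*w + 14 = 14 + Z*w)
t = -3993138 (t = -2*(-1082 + (14 - 23*15))² = -2*(-1082 + (14 - 345))² = -2*(-1082 - 331)² = -2*(-1413)² = -2*1996569 = -3993138)
√(t + v(1926, 1225)) = √(-3993138 + 6) = √(-3993132) = 26*I*√5907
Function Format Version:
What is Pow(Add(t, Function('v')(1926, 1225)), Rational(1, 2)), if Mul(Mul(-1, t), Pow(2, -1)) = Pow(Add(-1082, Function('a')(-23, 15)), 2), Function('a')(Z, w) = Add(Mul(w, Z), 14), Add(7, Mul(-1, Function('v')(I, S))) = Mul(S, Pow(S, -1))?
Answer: Mul(26, I, Pow(5907, Rational(1, 2))) ≈ Mul(1998.3, I)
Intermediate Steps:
Function('v')(I, S) = 6 (Function('v')(I, S) = Add(7, Mul(-1, Mul(S, Pow(S, -1)))) = Add(7, Mul(-1, 1)) = Add(7, -1) = 6)
Function('a')(Z, w) = Add(14, Mul(Z, w)) (Function('a')(Z, w) = Add(Mul(Z, w), 14) = Add(14, Mul(Z, w)))
t = -3993138 (t = Mul(-2, Pow(Add(-1082, Add(14, Mul(-23, 15))), 2)) = Mul(-2, Pow(Add(-1082, Add(14, -345)), 2)) = Mul(-2, Pow(Add(-1082, -331), 2)) = Mul(-2, Pow(-1413, 2)) = Mul(-2, 1996569) = -3993138)
Pow(Add(t, Function('v')(1926, 1225)), Rational(1, 2)) = Pow(Add(-3993138, 6), Rational(1, 2)) = Pow(-3993132, Rational(1, 2)) = Mul(26, I, Pow(5907, Rational(1, 2)))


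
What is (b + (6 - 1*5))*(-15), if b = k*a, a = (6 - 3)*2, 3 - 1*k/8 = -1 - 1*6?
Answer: -7215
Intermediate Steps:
k = 80 (k = 24 - 8*(-1 - 1*6) = 24 - 8*(-1 - 6) = 24 - 8*(-7) = 24 + 56 = 80)
a = 6 (a = 3*2 = 6)
b = 480 (b = 80*6 = 480)
(b + (6 - 1*5))*(-15) = (480 + (6 - 1*5))*(-15) = (480 + (6 - 5))*(-15) = (480 + 1)*(-15) = 481*(-15) = -7215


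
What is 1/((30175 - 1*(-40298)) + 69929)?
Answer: 1/140402 ≈ 7.1224e-6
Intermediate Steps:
1/((30175 - 1*(-40298)) + 69929) = 1/((30175 + 40298) + 69929) = 1/(70473 + 69929) = 1/140402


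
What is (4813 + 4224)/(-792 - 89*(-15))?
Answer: 9037/543 ≈ 16.643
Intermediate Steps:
(4813 + 4224)/(-792 - 89*(-15)) = 9037/(-792 + 1335) = 9037/543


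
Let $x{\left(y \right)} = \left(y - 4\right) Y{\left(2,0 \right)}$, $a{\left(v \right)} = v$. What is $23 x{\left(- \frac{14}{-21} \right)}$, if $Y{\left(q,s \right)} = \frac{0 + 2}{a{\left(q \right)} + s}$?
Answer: $- \frac{230}{3} \approx -76.667$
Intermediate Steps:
$Y{\left(q,s \right)} = \frac{2}{q + s}$ ($Y{\left(q,s \right)} = \frac{0 + 2}{q + s} = \frac{2}{q + s}$)
$x{\left(y \right)} = -4 + y$ ($x{\left(y \right)} = \left(y - 4\right) \frac{2}{2 + 0} = \left(-4 + y\right) \frac{2}{2} = \left(-4 + y\right) 2 \cdot \frac{1}{2} = \left(-4 + y\right) 1 = -4 + y$)
$23 x{\left(- \frac{14}{-21} \right)} = 23 \left(-4 - \frac{14}{-21}\right) = 23 \left(-4 - - \frac{2}{3}\right) = 23 \left(-4 + \frac{2}{3}\right) = 23 \left(- \frac{10}{3}\right) = - \frac{230}{3}$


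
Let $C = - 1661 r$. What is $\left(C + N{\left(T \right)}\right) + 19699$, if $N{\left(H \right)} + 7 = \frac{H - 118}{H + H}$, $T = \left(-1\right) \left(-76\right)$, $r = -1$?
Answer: $\frac{1622807}{76} \approx 21353.0$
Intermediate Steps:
$T = 76$
$N{\left(H \right)} = -7 + \frac{-118 + H}{2 H}$ ($N{\left(H \right)} = -7 + \frac{H - 118}{H + H} = -7 + \frac{-118 + H}{2 H}$)
$C = 1661$ ($C = \left(-1661\right) \left(-1\right) = 1661$)
$\left(C + N{\left(T \right)}\right) + 19699 = \left(1661 - \left(\frac{13}{2} + \frac{59}{76}\right)\right) + 19699 = \left(1661 - \frac{553}{76}\right) + 19699 = \frac{125683}{76} + 19699 = \frac{1622807}{76}$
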